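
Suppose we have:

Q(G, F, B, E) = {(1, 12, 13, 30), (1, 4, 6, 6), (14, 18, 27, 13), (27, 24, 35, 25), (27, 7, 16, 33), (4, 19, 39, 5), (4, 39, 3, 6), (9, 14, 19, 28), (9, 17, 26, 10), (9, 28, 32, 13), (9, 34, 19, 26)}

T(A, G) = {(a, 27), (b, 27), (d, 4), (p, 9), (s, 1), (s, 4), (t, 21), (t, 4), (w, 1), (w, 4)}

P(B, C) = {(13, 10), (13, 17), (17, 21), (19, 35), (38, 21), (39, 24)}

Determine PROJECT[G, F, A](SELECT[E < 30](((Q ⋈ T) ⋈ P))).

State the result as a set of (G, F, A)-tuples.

{(4, 19, d), (4, 19, s), (4, 19, t), (4, 19, w), (9, 14, p), (9, 34, p)}

Joining Q and T on G yields {(1, 12, 13, 30, s), (1, 12, 13, 30, w), (1, 4, 6, 6, s), (1, 4, 6, 6, w), (27, 24, 35, 25, a), (27, 24, 35, 25, b), (27, 7, 16, 33, a), (27, 7, 16, 33, b), (4, 19, 39, 5, d), (4, 19, 39, 5, s), (4, 19, 39, 5, t), (4, 19, 39, 5, w), (4, 39, 3, 6, d), (4, 39, 3, 6, s), (4, 39, 3, 6, t), (4, 39, 3, 6, w), (9, 14, 19, 28, p), (9, 17, 26, 10, p), (9, 28, 32, 13, p), (9, 34, 19, 26, p)}.
Joining (Q ⋈ T) and P on B yields {(1, 12, 13, 30, s, 10), (1, 12, 13, 30, s, 17), (1, 12, 13, 30, w, 10), (1, 12, 13, 30, w, 17), (4, 19, 39, 5, d, 24), (4, 19, 39, 5, s, 24), (4, 19, 39, 5, t, 24), (4, 19, 39, 5, w, 24), (9, 14, 19, 28, p, 35), (9, 34, 19, 26, p, 35)}.
Selection E < 30: {(4, 19, 39, 5, d, 24), (4, 19, 39, 5, s, 24), (4, 19, 39, 5, t, 24), (4, 19, 39, 5, w, 24), (9, 14, 19, 28, p, 35), (9, 34, 19, 26, p, 35)}
π_{G, F, A} gives {(4, 19, d), (4, 19, s), (4, 19, t), (4, 19, w), (9, 14, p), (9, 34, p)}.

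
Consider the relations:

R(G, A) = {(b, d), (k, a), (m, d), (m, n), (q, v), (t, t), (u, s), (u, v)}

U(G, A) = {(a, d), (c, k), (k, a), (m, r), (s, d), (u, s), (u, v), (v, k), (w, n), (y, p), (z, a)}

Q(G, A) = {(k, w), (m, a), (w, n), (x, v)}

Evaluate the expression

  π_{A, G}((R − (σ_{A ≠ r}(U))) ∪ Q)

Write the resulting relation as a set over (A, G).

Filtering on A ≠ r leaves {(a, d), (c, k), (k, a), (s, d), (u, s), (u, v), (v, k), (w, n), (y, p), (z, a)}.
Set difference of the two operands is {(b, d), (m, d), (m, n), (q, v), (t, t)}.
Set union of the two operands is {(b, d), (k, w), (m, a), (m, d), (m, n), (q, v), (t, t), (w, n), (x, v)}.
π_{A, G} gives {(a, m), (d, b), (d, m), (n, m), (n, w), (t, t), (v, q), (v, x), (w, k)}.

{(a, m), (d, b), (d, m), (n, m), (n, w), (t, t), (v, q), (v, x), (w, k)}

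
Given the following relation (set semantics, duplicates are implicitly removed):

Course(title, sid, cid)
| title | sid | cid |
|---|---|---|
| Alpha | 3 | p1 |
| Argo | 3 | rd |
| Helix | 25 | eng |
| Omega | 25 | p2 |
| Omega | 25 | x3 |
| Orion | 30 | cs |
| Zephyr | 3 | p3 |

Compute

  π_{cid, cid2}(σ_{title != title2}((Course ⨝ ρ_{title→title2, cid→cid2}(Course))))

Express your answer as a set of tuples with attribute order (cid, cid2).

{(eng, p2), (eng, x3), (p1, p3), (p1, rd), (p2, eng), (p3, p1), (p3, rd), (rd, p1), (rd, p3), (x3, eng)}

ρ[title→title2, cid→cid2]: schema becomes (title2, sid, cid2); tuples unchanged.
Course ⋈ ρ_{title→title2, cid→cid2}(Course) (natural join on sid): {(Alpha, 3, p1, Alpha, p1), (Alpha, 3, p1, Argo, rd), (Alpha, 3, p1, Zephyr, p3), (Argo, 3, rd, Alpha, p1), (Argo, 3, rd, Argo, rd), (Argo, 3, rd, Zephyr, p3), (Helix, 25, eng, Helix, eng), (Helix, 25, eng, Omega, p2), (Helix, 25, eng, Omega, x3), (Omega, 25, p2, Helix, eng), (Omega, 25, p2, Omega, p2), (Omega, 25, p2, Omega, x3), (Omega, 25, x3, Helix, eng), (Omega, 25, x3, Omega, p2), (Omega, 25, x3, Omega, x3), (Orion, 30, cs, Orion, cs), (Zephyr, 3, p3, Alpha, p1), (Zephyr, 3, p3, Argo, rd), (Zephyr, 3, p3, Zephyr, p3)}
σ[title != title2]: keep tuples satisfying title != title2 → {(Alpha, 3, p1, Argo, rd), (Alpha, 3, p1, Zephyr, p3), (Argo, 3, rd, Alpha, p1), (Argo, 3, rd, Zephyr, p3), (Helix, 25, eng, Omega, p2), (Helix, 25, eng, Omega, x3), (Omega, 25, p2, Helix, eng), (Omega, 25, x3, Helix, eng), (Zephyr, 3, p3, Alpha, p1), (Zephyr, 3, p3, Argo, rd)}
Projecting to cid, cid2: {(eng, p2), (eng, x3), (p1, p3), (p1, rd), (p2, eng), (p3, p1), (p3, rd), (rd, p1), (rd, p3), (x3, eng)}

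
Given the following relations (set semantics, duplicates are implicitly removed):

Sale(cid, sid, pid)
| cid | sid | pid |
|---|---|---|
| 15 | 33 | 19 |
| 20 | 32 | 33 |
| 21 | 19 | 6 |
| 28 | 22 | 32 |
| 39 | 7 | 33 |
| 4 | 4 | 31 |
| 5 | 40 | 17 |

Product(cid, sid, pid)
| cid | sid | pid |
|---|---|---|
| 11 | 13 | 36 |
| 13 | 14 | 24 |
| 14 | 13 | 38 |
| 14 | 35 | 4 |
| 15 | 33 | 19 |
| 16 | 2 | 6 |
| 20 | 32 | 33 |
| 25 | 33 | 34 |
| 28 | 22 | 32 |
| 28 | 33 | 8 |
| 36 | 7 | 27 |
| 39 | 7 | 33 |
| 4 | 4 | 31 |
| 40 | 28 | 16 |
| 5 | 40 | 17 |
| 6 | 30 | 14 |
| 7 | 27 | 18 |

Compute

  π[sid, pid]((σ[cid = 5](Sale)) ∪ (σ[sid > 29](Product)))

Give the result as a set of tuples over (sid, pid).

Selection cid = 5: {(5, 40, 17)}
Selection sid > 29: {(14, 35, 4), (15, 33, 19), (20, 32, 33), (25, 33, 34), (28, 33, 8), (5, 40, 17), (6, 30, 14)}
Set union of the two operands is {(14, 35, 4), (15, 33, 19), (20, 32, 33), (25, 33, 34), (28, 33, 8), (5, 40, 17), (6, 30, 14)}.
π[sid, pid]: project onto (sid, pid) → {(30, 14), (32, 33), (33, 19), (33, 34), (33, 8), (35, 4), (40, 17)}

{(30, 14), (32, 33), (33, 19), (33, 34), (33, 8), (35, 4), (40, 17)}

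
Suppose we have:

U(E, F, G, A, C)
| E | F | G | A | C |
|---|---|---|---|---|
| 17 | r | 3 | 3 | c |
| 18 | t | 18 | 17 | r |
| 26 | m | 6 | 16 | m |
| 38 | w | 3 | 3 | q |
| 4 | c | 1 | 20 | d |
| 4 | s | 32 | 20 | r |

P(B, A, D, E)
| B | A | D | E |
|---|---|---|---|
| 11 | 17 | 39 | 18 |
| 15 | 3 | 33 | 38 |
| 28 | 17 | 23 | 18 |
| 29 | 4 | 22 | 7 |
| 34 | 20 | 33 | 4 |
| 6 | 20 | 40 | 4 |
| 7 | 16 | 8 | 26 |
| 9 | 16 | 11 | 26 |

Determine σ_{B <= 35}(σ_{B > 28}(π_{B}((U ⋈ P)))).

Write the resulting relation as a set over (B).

U ⋈ P (natural join on E, A): {(18, t, 18, 17, r, 11, 39), (18, t, 18, 17, r, 28, 23), (26, m, 6, 16, m, 7, 8), (26, m, 6, 16, m, 9, 11), (38, w, 3, 3, q, 15, 33), (4, c, 1, 20, d, 34, 33), (4, c, 1, 20, d, 6, 40), (4, s, 32, 20, r, 34, 33), (4, s, 32, 20, r, 6, 40)}
Projecting to B (2 duplicate(s) eliminated): {11, 15, 28, 34, 6, 7, 9}
σ[B > 28]: keep tuples satisfying B > 28 → {34}
σ[B <= 35]: keep tuples satisfying B <= 35 → {34}

{34}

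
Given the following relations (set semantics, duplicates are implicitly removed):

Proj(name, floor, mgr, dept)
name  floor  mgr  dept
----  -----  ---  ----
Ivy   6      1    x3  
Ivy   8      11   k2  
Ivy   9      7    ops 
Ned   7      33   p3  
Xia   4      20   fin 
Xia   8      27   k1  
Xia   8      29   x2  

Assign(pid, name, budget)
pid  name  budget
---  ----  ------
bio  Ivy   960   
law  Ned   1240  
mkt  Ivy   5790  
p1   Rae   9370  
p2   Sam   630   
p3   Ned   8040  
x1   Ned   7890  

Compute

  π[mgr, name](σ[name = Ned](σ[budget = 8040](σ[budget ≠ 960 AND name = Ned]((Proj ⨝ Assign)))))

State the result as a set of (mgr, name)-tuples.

{(33, Ned)}

Proj ⋈ Assign (natural join on name): {(Ivy, 6, 1, x3, bio, 960), (Ivy, 6, 1, x3, mkt, 5790), (Ivy, 8, 11, k2, bio, 960), (Ivy, 8, 11, k2, mkt, 5790), (Ivy, 9, 7, ops, bio, 960), (Ivy, 9, 7, ops, mkt, 5790), (Ned, 7, 33, p3, law, 1240), (Ned, 7, 33, p3, p3, 8040), (Ned, 7, 33, p3, x1, 7890)}
σ[budget ≠ 960 AND name = Ned]: keep tuples satisfying budget ≠ 960 AND name = Ned → {(Ned, 7, 33, p3, law, 1240), (Ned, 7, 33, p3, p3, 8040), (Ned, 7, 33, p3, x1, 7890)}
σ[budget = 8040]: keep tuples satisfying budget = 8040 → {(Ned, 7, 33, p3, p3, 8040)}
σ[name = Ned]: keep tuples satisfying name = Ned → {(Ned, 7, 33, p3, p3, 8040)}
π[mgr, name]: project onto (mgr, name) → {(33, Ned)}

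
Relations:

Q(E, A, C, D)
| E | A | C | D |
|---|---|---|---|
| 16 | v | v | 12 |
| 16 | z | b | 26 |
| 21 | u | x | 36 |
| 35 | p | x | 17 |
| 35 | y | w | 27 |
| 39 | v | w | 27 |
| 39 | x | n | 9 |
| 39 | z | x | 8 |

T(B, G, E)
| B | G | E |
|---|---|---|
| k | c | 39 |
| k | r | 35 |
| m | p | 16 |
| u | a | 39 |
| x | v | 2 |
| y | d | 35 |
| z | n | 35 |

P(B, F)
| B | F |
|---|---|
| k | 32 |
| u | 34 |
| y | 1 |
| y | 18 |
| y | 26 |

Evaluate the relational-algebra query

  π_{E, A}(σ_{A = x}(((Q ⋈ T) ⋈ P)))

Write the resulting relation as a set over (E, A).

{(39, x)}

Joining Q and T on E yields {(16, v, v, 12, m, p), (16, z, b, 26, m, p), (35, p, x, 17, k, r), (35, p, x, 17, y, d), (35, p, x, 17, z, n), (35, y, w, 27, k, r), (35, y, w, 27, y, d), (35, y, w, 27, z, n), (39, v, w, 27, k, c), (39, v, w, 27, u, a), (39, x, n, 9, k, c), (39, x, n, 9, u, a), (39, z, x, 8, k, c), (39, z, x, 8, u, a)}.
Joining (Q ⋈ T) and P on B yields {(35, p, x, 17, k, r, 32), (35, p, x, 17, y, d, 1), (35, p, x, 17, y, d, 18), (35, p, x, 17, y, d, 26), (35, y, w, 27, k, r, 32), (35, y, w, 27, y, d, 1), (35, y, w, 27, y, d, 18), (35, y, w, 27, y, d, 26), (39, v, w, 27, k, c, 32), (39, v, w, 27, u, a, 34), (39, x, n, 9, k, c, 32), (39, x, n, 9, u, a, 34), (39, z, x, 8, k, c, 32), (39, z, x, 8, u, a, 34)}.
Selection A = x: {(39, x, n, 9, k, c, 32), (39, x, n, 9, u, a, 34)}
Keep only column(s) E, A (1 duplicate(s) eliminated): {(39, x)}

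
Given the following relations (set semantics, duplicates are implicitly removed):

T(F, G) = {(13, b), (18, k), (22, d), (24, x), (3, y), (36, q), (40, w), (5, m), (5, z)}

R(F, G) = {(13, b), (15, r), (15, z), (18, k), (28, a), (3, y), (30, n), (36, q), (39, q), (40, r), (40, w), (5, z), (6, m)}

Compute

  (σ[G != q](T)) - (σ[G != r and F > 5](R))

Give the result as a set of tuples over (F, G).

σ[G != q]: keep tuples satisfying G != q → {(13, b), (18, k), (22, d), (24, x), (3, y), (40, w), (5, m), (5, z)}
σ[G != r and F > 5]: keep tuples satisfying G != r and F > 5 → {(13, b), (15, z), (18, k), (28, a), (30, n), (36, q), (39, q), (40, w), (6, m)}
Taking the difference: {(22, d), (24, x), (3, y), (5, m), (5, z)}

{(22, d), (24, x), (3, y), (5, m), (5, z)}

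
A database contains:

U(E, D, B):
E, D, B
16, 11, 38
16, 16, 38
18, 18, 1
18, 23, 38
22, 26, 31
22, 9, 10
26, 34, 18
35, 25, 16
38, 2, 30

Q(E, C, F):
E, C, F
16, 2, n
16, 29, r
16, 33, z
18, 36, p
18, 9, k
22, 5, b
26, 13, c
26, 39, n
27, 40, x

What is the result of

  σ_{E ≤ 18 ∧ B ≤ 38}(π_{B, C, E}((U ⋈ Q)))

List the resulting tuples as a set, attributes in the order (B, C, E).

Natural join on E: {(16, 11, 38, 2, n), (16, 11, 38, 29, r), (16, 11, 38, 33, z), (16, 16, 38, 2, n), (16, 16, 38, 29, r), (16, 16, 38, 33, z), (18, 18, 1, 36, p), (18, 18, 1, 9, k), (18, 23, 38, 36, p), (18, 23, 38, 9, k), (22, 26, 31, 5, b), (22, 9, 10, 5, b), (26, 34, 18, 13, c), (26, 34, 18, 39, n)}
π_{B, C, E} gives {(1, 36, 18), (1, 9, 18), (10, 5, 22), (18, 13, 26), (18, 39, 26), (31, 5, 22), (38, 2, 16), (38, 29, 16), (38, 33, 16), (38, 36, 18), (38, 9, 18)} (3 duplicate(s) eliminated).
σ[E ≤ 18 ∧ B ≤ 38]: keep tuples satisfying E ≤ 18 ∧ B ≤ 38 → {(1, 36, 18), (1, 9, 18), (38, 2, 16), (38, 29, 16), (38, 33, 16), (38, 36, 18), (38, 9, 18)}

{(1, 36, 18), (1, 9, 18), (38, 2, 16), (38, 29, 16), (38, 33, 16), (38, 36, 18), (38, 9, 18)}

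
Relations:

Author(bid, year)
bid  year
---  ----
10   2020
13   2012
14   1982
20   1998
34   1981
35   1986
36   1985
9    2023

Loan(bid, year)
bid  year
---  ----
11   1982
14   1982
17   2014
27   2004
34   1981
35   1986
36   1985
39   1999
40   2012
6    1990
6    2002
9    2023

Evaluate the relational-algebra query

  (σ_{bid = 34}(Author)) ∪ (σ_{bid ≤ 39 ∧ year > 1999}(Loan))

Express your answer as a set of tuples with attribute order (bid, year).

Selection bid = 34: {(34, 1981)}
Selection bid ≤ 39 ∧ year > 1999: {(17, 2014), (27, 2004), (6, 2002), (9, 2023)}
Union: {(34, 1981)} with {(17, 2014), (27, 2004), (6, 2002), (9, 2023)} → {(17, 2014), (27, 2004), (34, 1981), (6, 2002), (9, 2023)}

{(17, 2014), (27, 2004), (34, 1981), (6, 2002), (9, 2023)}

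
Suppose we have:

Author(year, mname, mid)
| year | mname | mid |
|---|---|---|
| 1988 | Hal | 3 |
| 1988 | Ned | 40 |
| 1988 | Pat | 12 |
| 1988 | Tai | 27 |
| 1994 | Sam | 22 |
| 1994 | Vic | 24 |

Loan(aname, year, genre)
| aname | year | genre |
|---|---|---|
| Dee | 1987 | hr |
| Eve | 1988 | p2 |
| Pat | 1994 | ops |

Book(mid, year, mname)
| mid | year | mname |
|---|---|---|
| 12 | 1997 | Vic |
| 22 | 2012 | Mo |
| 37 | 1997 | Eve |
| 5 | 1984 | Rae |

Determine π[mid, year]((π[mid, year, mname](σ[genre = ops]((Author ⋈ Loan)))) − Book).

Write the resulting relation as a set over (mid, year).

{(22, 1994), (24, 1994)}

Natural join on year: {(1988, Hal, 3, Eve, p2), (1988, Ned, 40, Eve, p2), (1988, Pat, 12, Eve, p2), (1988, Tai, 27, Eve, p2), (1994, Sam, 22, Pat, ops), (1994, Vic, 24, Pat, ops)}
Filtering on genre = ops leaves {(1994, Sam, 22, Pat, ops), (1994, Vic, 24, Pat, ops)}.
π_{mid, year, mname} gives {(22, 1994, Sam), (24, 1994, Vic)}.
Set difference of the two operands is {(22, 1994, Sam), (24, 1994, Vic)}.
π_{mid, year} gives {(22, 1994), (24, 1994)}.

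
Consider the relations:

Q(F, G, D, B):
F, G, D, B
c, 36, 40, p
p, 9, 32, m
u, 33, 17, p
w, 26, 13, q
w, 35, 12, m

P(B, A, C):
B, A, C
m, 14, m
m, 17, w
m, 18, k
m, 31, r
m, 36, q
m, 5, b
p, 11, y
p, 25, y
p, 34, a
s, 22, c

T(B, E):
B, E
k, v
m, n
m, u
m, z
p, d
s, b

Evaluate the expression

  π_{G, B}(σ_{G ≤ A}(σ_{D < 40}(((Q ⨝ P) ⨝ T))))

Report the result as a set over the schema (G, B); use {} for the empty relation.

{(33, p), (35, m), (9, m)}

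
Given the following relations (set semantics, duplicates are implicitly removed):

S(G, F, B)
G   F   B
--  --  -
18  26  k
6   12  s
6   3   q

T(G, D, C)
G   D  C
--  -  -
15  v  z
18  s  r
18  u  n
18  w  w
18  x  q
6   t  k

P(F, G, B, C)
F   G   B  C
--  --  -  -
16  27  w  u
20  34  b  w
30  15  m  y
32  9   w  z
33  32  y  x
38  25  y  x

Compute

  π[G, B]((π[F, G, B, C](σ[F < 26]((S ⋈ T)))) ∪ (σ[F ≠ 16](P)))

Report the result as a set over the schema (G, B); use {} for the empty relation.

{(15, m), (25, y), (32, y), (34, b), (6, q), (6, s), (9, w)}

Natural join on G: {(18, 26, k, s, r), (18, 26, k, u, n), (18, 26, k, w, w), (18, 26, k, x, q), (6, 12, s, t, k), (6, 3, q, t, k)}
σ[F < 26]: keep tuples satisfying F < 26 → {(6, 12, s, t, k), (6, 3, q, t, k)}
π_{F, G, B, C} gives {(12, 6, s, k), (3, 6, q, k)}.
σ[F ≠ 16]: keep tuples satisfying F ≠ 16 → {(20, 34, b, w), (30, 15, m, y), (32, 9, w, z), (33, 32, y, x), (38, 25, y, x)}
Set union of the two operands is {(12, 6, s, k), (20, 34, b, w), (3, 6, q, k), (30, 15, m, y), (32, 9, w, z), (33, 32, y, x), (38, 25, y, x)}.
π_{G, B} gives {(15, m), (25, y), (32, y), (34, b), (6, q), (6, s), (9, w)}.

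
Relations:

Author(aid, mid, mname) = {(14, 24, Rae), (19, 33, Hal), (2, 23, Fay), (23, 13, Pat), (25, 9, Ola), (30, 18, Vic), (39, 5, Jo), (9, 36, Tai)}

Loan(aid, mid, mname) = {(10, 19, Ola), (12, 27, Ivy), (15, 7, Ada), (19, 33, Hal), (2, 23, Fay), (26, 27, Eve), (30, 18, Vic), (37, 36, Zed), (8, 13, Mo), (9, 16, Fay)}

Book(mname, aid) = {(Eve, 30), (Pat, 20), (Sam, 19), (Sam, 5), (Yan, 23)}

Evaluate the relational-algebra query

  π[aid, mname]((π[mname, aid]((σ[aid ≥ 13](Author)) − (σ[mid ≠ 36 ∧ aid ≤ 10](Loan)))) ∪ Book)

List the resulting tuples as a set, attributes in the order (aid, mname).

{(14, Rae), (19, Hal), (19, Sam), (20, Pat), (23, Pat), (23, Yan), (25, Ola), (30, Eve), (30, Vic), (39, Jo), (5, Sam)}

Filtering on aid ≥ 13 leaves {(14, 24, Rae), (19, 33, Hal), (23, 13, Pat), (25, 9, Ola), (30, 18, Vic), (39, 5, Jo)}.
Filtering on mid ≠ 36 ∧ aid ≤ 10 leaves {(10, 19, Ola), (2, 23, Fay), (8, 13, Mo), (9, 16, Fay)}.
Set difference of the two operands is {(14, 24, Rae), (19, 33, Hal), (23, 13, Pat), (25, 9, Ola), (30, 18, Vic), (39, 5, Jo)}.
π[mname, aid]: project onto (mname, aid) → {(Hal, 19), (Jo, 39), (Ola, 25), (Pat, 23), (Rae, 14), (Vic, 30)}
Set union of the two operands is {(Eve, 30), (Hal, 19), (Jo, 39), (Ola, 25), (Pat, 20), (Pat, 23), (Rae, 14), (Sam, 19), (Sam, 5), (Vic, 30), (Yan, 23)}.
π[aid, mname]: project onto (aid, mname) → {(14, Rae), (19, Hal), (19, Sam), (20, Pat), (23, Pat), (23, Yan), (25, Ola), (30, Eve), (30, Vic), (39, Jo), (5, Sam)}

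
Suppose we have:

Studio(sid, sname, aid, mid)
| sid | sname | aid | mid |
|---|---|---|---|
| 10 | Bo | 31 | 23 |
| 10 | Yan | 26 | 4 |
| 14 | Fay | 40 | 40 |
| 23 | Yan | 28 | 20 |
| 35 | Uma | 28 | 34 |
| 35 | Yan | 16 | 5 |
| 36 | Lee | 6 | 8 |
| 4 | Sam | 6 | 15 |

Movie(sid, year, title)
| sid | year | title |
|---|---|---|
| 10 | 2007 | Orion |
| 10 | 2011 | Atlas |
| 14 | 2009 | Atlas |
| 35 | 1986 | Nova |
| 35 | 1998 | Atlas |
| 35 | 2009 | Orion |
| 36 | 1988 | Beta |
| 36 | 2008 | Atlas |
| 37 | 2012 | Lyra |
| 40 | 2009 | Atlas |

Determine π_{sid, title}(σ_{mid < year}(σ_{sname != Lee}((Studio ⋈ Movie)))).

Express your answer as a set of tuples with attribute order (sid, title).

{(10, Atlas), (10, Orion), (14, Atlas), (35, Atlas), (35, Nova), (35, Orion)}

Natural join on sid: {(10, Bo, 31, 23, 2007, Orion), (10, Bo, 31, 23, 2011, Atlas), (10, Yan, 26, 4, 2007, Orion), (10, Yan, 26, 4, 2011, Atlas), (14, Fay, 40, 40, 2009, Atlas), (35, Uma, 28, 34, 1986, Nova), (35, Uma, 28, 34, 1998, Atlas), (35, Uma, 28, 34, 2009, Orion), (35, Yan, 16, 5, 1986, Nova), (35, Yan, 16, 5, 1998, Atlas), (35, Yan, 16, 5, 2009, Orion), (36, Lee, 6, 8, 1988, Beta), (36, Lee, 6, 8, 2008, Atlas)}
Filtering on sname != Lee leaves {(10, Bo, 31, 23, 2007, Orion), (10, Bo, 31, 23, 2011, Atlas), (10, Yan, 26, 4, 2007, Orion), (10, Yan, 26, 4, 2011, Atlas), (14, Fay, 40, 40, 2009, Atlas), (35, Uma, 28, 34, 1986, Nova), (35, Uma, 28, 34, 1998, Atlas), (35, Uma, 28, 34, 2009, Orion), (35, Yan, 16, 5, 1986, Nova), (35, Yan, 16, 5, 1998, Atlas), (35, Yan, 16, 5, 2009, Orion)}.
Filtering on mid < year leaves {(10, Bo, 31, 23, 2007, Orion), (10, Bo, 31, 23, 2011, Atlas), (10, Yan, 26, 4, 2007, Orion), (10, Yan, 26, 4, 2011, Atlas), (14, Fay, 40, 40, 2009, Atlas), (35, Uma, 28, 34, 1986, Nova), (35, Uma, 28, 34, 1998, Atlas), (35, Uma, 28, 34, 2009, Orion), (35, Yan, 16, 5, 1986, Nova), (35, Yan, 16, 5, 1998, Atlas), (35, Yan, 16, 5, 2009, Orion)}.
π[sid, title]: project onto (sid, title) (5 duplicate(s) eliminated) → {(10, Atlas), (10, Orion), (14, Atlas), (35, Atlas), (35, Nova), (35, Orion)}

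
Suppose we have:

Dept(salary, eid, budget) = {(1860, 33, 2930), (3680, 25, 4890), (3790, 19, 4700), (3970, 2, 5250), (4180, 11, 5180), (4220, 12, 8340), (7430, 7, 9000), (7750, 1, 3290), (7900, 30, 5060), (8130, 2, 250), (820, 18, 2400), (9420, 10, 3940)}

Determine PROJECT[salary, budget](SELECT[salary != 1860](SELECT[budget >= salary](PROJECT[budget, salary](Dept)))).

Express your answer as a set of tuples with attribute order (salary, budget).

π_{budget, salary} gives {(2400, 820), (250, 8130), (2930, 1860), (3290, 7750), (3940, 9420), (4700, 3790), (4890, 3680), (5060, 7900), (5180, 4180), (5250, 3970), (8340, 4220), (9000, 7430)}.
Selection budget >= salary: {(2400, 820), (2930, 1860), (4700, 3790), (4890, 3680), (5180, 4180), (5250, 3970), (8340, 4220), (9000, 7430)}
Selection salary != 1860: {(2400, 820), (4700, 3790), (4890, 3680), (5180, 4180), (5250, 3970), (8340, 4220), (9000, 7430)}
π_{salary, budget} gives {(3680, 4890), (3790, 4700), (3970, 5250), (4180, 5180), (4220, 8340), (7430, 9000), (820, 2400)}.

{(3680, 4890), (3790, 4700), (3970, 5250), (4180, 5180), (4220, 8340), (7430, 9000), (820, 2400)}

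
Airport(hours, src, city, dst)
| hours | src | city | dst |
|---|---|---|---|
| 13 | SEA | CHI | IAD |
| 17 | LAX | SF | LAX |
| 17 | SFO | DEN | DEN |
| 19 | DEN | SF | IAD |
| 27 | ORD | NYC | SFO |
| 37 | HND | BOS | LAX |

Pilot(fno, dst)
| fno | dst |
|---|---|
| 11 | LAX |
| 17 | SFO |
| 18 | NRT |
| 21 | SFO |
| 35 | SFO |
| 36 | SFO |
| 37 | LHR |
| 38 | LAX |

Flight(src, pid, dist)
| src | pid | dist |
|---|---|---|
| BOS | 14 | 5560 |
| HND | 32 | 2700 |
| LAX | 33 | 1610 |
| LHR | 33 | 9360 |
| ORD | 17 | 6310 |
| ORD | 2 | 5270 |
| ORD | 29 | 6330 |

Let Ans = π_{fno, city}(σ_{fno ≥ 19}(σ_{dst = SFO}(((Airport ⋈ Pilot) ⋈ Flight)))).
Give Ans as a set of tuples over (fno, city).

Natural join on dst: {(17, LAX, SF, LAX, 11), (17, LAX, SF, LAX, 38), (27, ORD, NYC, SFO, 17), (27, ORD, NYC, SFO, 21), (27, ORD, NYC, SFO, 35), (27, ORD, NYC, SFO, 36), (37, HND, BOS, LAX, 11), (37, HND, BOS, LAX, 38)}
Natural join on src: {(17, LAX, SF, LAX, 11, 33, 1610), (17, LAX, SF, LAX, 38, 33, 1610), (27, ORD, NYC, SFO, 17, 17, 6310), (27, ORD, NYC, SFO, 17, 2, 5270), (27, ORD, NYC, SFO, 17, 29, 6330), (27, ORD, NYC, SFO, 21, 17, 6310), (27, ORD, NYC, SFO, 21, 2, 5270), (27, ORD, NYC, SFO, 21, 29, 6330), (27, ORD, NYC, SFO, 35, 17, 6310), (27, ORD, NYC, SFO, 35, 2, 5270), (27, ORD, NYC, SFO, 35, 29, 6330), (27, ORD, NYC, SFO, 36, 17, 6310), (27, ORD, NYC, SFO, 36, 2, 5270), (27, ORD, NYC, SFO, 36, 29, 6330), (37, HND, BOS, LAX, 11, 32, 2700), (37, HND, BOS, LAX, 38, 32, 2700)}
Selection dst = SFO: {(27, ORD, NYC, SFO, 17, 17, 6310), (27, ORD, NYC, SFO, 17, 2, 5270), (27, ORD, NYC, SFO, 17, 29, 6330), (27, ORD, NYC, SFO, 21, 17, 6310), (27, ORD, NYC, SFO, 21, 2, 5270), (27, ORD, NYC, SFO, 21, 29, 6330), (27, ORD, NYC, SFO, 35, 17, 6310), (27, ORD, NYC, SFO, 35, 2, 5270), (27, ORD, NYC, SFO, 35, 29, 6330), (27, ORD, NYC, SFO, 36, 17, 6310), (27, ORD, NYC, SFO, 36, 2, 5270), (27, ORD, NYC, SFO, 36, 29, 6330)}
Selection fno ≥ 19: {(27, ORD, NYC, SFO, 21, 17, 6310), (27, ORD, NYC, SFO, 21, 2, 5270), (27, ORD, NYC, SFO, 21, 29, 6330), (27, ORD, NYC, SFO, 35, 17, 6310), (27, ORD, NYC, SFO, 35, 2, 5270), (27, ORD, NYC, SFO, 35, 29, 6330), (27, ORD, NYC, SFO, 36, 17, 6310), (27, ORD, NYC, SFO, 36, 2, 5270), (27, ORD, NYC, SFO, 36, 29, 6330)}
π_{fno, city} gives {(21, NYC), (35, NYC), (36, NYC)} (6 duplicate(s) eliminated).

{(21, NYC), (35, NYC), (36, NYC)}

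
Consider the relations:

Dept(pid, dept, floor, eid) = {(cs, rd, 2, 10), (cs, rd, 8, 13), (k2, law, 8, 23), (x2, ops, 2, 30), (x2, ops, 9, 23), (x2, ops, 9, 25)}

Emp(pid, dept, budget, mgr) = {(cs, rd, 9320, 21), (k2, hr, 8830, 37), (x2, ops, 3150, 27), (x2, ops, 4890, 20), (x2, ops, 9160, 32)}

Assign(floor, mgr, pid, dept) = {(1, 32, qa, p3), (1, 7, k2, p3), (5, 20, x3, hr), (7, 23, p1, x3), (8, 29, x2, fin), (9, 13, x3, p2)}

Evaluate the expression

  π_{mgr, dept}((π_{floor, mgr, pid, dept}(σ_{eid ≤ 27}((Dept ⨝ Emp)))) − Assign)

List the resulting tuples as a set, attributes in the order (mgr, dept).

{(20, ops), (21, rd), (27, ops), (32, ops)}

Joining Dept and Emp on pid, dept yields {(cs, rd, 2, 10, 9320, 21), (cs, rd, 8, 13, 9320, 21), (x2, ops, 2, 30, 3150, 27), (x2, ops, 2, 30, 4890, 20), (x2, ops, 2, 30, 9160, 32), (x2, ops, 9, 23, 3150, 27), (x2, ops, 9, 23, 4890, 20), (x2, ops, 9, 23, 9160, 32), (x2, ops, 9, 25, 3150, 27), (x2, ops, 9, 25, 4890, 20), (x2, ops, 9, 25, 9160, 32)}.
Selection eid ≤ 27: {(cs, rd, 2, 10, 9320, 21), (cs, rd, 8, 13, 9320, 21), (x2, ops, 9, 23, 3150, 27), (x2, ops, 9, 23, 4890, 20), (x2, ops, 9, 23, 9160, 32), (x2, ops, 9, 25, 3150, 27), (x2, ops, 9, 25, 4890, 20), (x2, ops, 9, 25, 9160, 32)}
π[floor, mgr, pid, dept]: project onto (floor, mgr, pid, dept) (3 duplicate(s) eliminated) → {(2, 21, cs, rd), (8, 21, cs, rd), (9, 20, x2, ops), (9, 27, x2, ops), (9, 32, x2, ops)}
Difference: {(2, 21, cs, rd), (8, 21, cs, rd), (9, 20, x2, ops), (9, 27, x2, ops), (9, 32, x2, ops)} with {(1, 32, qa, p3), (1, 7, k2, p3), (5, 20, x3, hr), (7, 23, p1, x3), (8, 29, x2, fin), (9, 13, x3, p2)} → {(2, 21, cs, rd), (8, 21, cs, rd), (9, 20, x2, ops), (9, 27, x2, ops), (9, 32, x2, ops)}
π[mgr, dept]: project onto (mgr, dept) (1 duplicate(s) eliminated) → {(20, ops), (21, rd), (27, ops), (32, ops)}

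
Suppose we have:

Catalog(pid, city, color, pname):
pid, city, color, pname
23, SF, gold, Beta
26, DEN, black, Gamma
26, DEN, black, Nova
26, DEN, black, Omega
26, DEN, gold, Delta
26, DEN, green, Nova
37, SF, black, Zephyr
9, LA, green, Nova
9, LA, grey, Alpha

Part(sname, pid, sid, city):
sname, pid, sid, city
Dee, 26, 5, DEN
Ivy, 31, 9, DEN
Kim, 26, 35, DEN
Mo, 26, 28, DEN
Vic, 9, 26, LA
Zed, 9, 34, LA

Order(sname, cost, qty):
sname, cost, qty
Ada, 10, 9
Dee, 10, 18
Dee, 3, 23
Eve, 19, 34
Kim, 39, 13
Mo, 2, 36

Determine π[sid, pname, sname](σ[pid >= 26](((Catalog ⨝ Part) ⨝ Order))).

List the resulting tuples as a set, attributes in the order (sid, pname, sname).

Natural join on pid, city: {(26, DEN, black, Gamma, Dee, 5), (26, DEN, black, Gamma, Kim, 35), (26, DEN, black, Gamma, Mo, 28), (26, DEN, black, Nova, Dee, 5), (26, DEN, black, Nova, Kim, 35), (26, DEN, black, Nova, Mo, 28), (26, DEN, black, Omega, Dee, 5), (26, DEN, black, Omega, Kim, 35), (26, DEN, black, Omega, Mo, 28), (26, DEN, gold, Delta, Dee, 5), (26, DEN, gold, Delta, Kim, 35), (26, DEN, gold, Delta, Mo, 28), (26, DEN, green, Nova, Dee, 5), (26, DEN, green, Nova, Kim, 35), (26, DEN, green, Nova, Mo, 28), (9, LA, green, Nova, Vic, 26), (9, LA, green, Nova, Zed, 34), (9, LA, grey, Alpha, Vic, 26), (9, LA, grey, Alpha, Zed, 34)}
Natural join on sname: {(26, DEN, black, Gamma, Dee, 5, 10, 18), (26, DEN, black, Gamma, Dee, 5, 3, 23), (26, DEN, black, Gamma, Kim, 35, 39, 13), (26, DEN, black, Gamma, Mo, 28, 2, 36), (26, DEN, black, Nova, Dee, 5, 10, 18), (26, DEN, black, Nova, Dee, 5, 3, 23), (26, DEN, black, Nova, Kim, 35, 39, 13), (26, DEN, black, Nova, Mo, 28, 2, 36), (26, DEN, black, Omega, Dee, 5, 10, 18), (26, DEN, black, Omega, Dee, 5, 3, 23), (26, DEN, black, Omega, Kim, 35, 39, 13), (26, DEN, black, Omega, Mo, 28, 2, 36), (26, DEN, gold, Delta, Dee, 5, 10, 18), (26, DEN, gold, Delta, Dee, 5, 3, 23), (26, DEN, gold, Delta, Kim, 35, 39, 13), (26, DEN, gold, Delta, Mo, 28, 2, 36), (26, DEN, green, Nova, Dee, 5, 10, 18), (26, DEN, green, Nova, Dee, 5, 3, 23), (26, DEN, green, Nova, Kim, 35, 39, 13), (26, DEN, green, Nova, Mo, 28, 2, 36)}
Selection pid >= 26: {(26, DEN, black, Gamma, Dee, 5, 10, 18), (26, DEN, black, Gamma, Dee, 5, 3, 23), (26, DEN, black, Gamma, Kim, 35, 39, 13), (26, DEN, black, Gamma, Mo, 28, 2, 36), (26, DEN, black, Nova, Dee, 5, 10, 18), (26, DEN, black, Nova, Dee, 5, 3, 23), (26, DEN, black, Nova, Kim, 35, 39, 13), (26, DEN, black, Nova, Mo, 28, 2, 36), (26, DEN, black, Omega, Dee, 5, 10, 18), (26, DEN, black, Omega, Dee, 5, 3, 23), (26, DEN, black, Omega, Kim, 35, 39, 13), (26, DEN, black, Omega, Mo, 28, 2, 36), (26, DEN, gold, Delta, Dee, 5, 10, 18), (26, DEN, gold, Delta, Dee, 5, 3, 23), (26, DEN, gold, Delta, Kim, 35, 39, 13), (26, DEN, gold, Delta, Mo, 28, 2, 36), (26, DEN, green, Nova, Dee, 5, 10, 18), (26, DEN, green, Nova, Dee, 5, 3, 23), (26, DEN, green, Nova, Kim, 35, 39, 13), (26, DEN, green, Nova, Mo, 28, 2, 36)}
π[sid, pname, sname]: project onto (sid, pname, sname) (8 duplicate(s) eliminated) → {(28, Delta, Mo), (28, Gamma, Mo), (28, Nova, Mo), (28, Omega, Mo), (35, Delta, Kim), (35, Gamma, Kim), (35, Nova, Kim), (35, Omega, Kim), (5, Delta, Dee), (5, Gamma, Dee), (5, Nova, Dee), (5, Omega, Dee)}

{(28, Delta, Mo), (28, Gamma, Mo), (28, Nova, Mo), (28, Omega, Mo), (35, Delta, Kim), (35, Gamma, Kim), (35, Nova, Kim), (35, Omega, Kim), (5, Delta, Dee), (5, Gamma, Dee), (5, Nova, Dee), (5, Omega, Dee)}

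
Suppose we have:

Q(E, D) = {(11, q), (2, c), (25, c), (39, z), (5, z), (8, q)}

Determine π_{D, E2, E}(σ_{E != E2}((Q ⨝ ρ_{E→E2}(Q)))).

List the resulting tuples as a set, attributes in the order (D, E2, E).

ρ[E→E2]: schema becomes (E2, D); tuples unchanged.
Natural join on D: {(11, q, 11), (11, q, 8), (2, c, 2), (2, c, 25), (25, c, 2), (25, c, 25), (39, z, 39), (39, z, 5), (5, z, 39), (5, z, 5), (8, q, 11), (8, q, 8)}
Selection E != E2: {(11, q, 8), (2, c, 25), (25, c, 2), (39, z, 5), (5, z, 39), (8, q, 11)}
Keep only column(s) D, E2, E: {(c, 2, 25), (c, 25, 2), (q, 11, 8), (q, 8, 11), (z, 39, 5), (z, 5, 39)}

{(c, 2, 25), (c, 25, 2), (q, 11, 8), (q, 8, 11), (z, 39, 5), (z, 5, 39)}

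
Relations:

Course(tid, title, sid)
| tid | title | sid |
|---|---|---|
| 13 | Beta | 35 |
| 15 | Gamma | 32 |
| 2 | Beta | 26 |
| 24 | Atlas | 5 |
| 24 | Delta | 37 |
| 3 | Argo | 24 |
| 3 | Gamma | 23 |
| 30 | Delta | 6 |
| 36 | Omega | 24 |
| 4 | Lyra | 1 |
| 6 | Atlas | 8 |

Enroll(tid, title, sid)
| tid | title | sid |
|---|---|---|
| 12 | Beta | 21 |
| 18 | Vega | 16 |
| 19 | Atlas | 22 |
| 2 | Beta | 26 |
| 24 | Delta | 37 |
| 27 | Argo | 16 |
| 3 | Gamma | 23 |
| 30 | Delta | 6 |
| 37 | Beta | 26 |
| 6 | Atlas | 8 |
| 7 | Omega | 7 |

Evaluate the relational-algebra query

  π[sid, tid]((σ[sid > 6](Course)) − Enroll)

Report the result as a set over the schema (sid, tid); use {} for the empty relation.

Filtering on sid > 6 leaves {(13, Beta, 35), (15, Gamma, 32), (2, Beta, 26), (24, Delta, 37), (3, Argo, 24), (3, Gamma, 23), (36, Omega, 24), (6, Atlas, 8)}.
Difference: {(13, Beta, 35), (15, Gamma, 32), (2, Beta, 26), (24, Delta, 37), (3, Argo, 24), (3, Gamma, 23), (36, Omega, 24), (6, Atlas, 8)} with {(12, Beta, 21), (18, Vega, 16), (19, Atlas, 22), (2, Beta, 26), (24, Delta, 37), (27, Argo, 16), (3, Gamma, 23), (30, Delta, 6), (37, Beta, 26), (6, Atlas, 8), (7, Omega, 7)} → {(13, Beta, 35), (15, Gamma, 32), (3, Argo, 24), (36, Omega, 24)}
Keep only column(s) sid, tid: {(24, 3), (24, 36), (32, 15), (35, 13)}

{(24, 3), (24, 36), (32, 15), (35, 13)}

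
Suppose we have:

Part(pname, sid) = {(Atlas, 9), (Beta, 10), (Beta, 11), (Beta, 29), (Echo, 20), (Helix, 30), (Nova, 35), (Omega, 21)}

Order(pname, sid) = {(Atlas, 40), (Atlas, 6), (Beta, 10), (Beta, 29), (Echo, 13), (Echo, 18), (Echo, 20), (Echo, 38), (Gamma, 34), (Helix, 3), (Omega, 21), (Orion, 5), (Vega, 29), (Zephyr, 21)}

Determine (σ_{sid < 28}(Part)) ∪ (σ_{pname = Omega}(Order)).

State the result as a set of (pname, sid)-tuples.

{(Atlas, 9), (Beta, 10), (Beta, 11), (Echo, 20), (Omega, 21)}

Selection sid < 28: {(Atlas, 9), (Beta, 10), (Beta, 11), (Echo, 20), (Omega, 21)}
Selection pname = Omega: {(Omega, 21)}
Set union of the two operands is {(Atlas, 9), (Beta, 10), (Beta, 11), (Echo, 20), (Omega, 21)}.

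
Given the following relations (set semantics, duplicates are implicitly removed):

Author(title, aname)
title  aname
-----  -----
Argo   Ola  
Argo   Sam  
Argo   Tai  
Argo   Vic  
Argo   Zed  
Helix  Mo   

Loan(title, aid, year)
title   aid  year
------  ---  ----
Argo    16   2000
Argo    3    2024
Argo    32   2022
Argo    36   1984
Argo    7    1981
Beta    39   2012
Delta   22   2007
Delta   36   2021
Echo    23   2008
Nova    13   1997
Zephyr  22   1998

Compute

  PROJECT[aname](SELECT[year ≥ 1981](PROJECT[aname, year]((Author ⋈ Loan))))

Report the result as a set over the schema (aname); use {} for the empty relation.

Joining Author and Loan on title yields {(Argo, Ola, 16, 2000), (Argo, Ola, 3, 2024), (Argo, Ola, 32, 2022), (Argo, Ola, 36, 1984), (Argo, Ola, 7, 1981), (Argo, Sam, 16, 2000), (Argo, Sam, 3, 2024), (Argo, Sam, 32, 2022), (Argo, Sam, 36, 1984), (Argo, Sam, 7, 1981), (Argo, Tai, 16, 2000), (Argo, Tai, 3, 2024), (Argo, Tai, 32, 2022), (Argo, Tai, 36, 1984), (Argo, Tai, 7, 1981), (Argo, Vic, 16, 2000), (Argo, Vic, 3, 2024), (Argo, Vic, 32, 2022), (Argo, Vic, 36, 1984), (Argo, Vic, 7, 1981), (Argo, Zed, 16, 2000), (Argo, Zed, 3, 2024), (Argo, Zed, 32, 2022), (Argo, Zed, 36, 1984), (Argo, Zed, 7, 1981)}.
π[aname, year]: project onto (aname, year) → {(Ola, 1981), (Ola, 1984), (Ola, 2000), (Ola, 2022), (Ola, 2024), (Sam, 1981), (Sam, 1984), (Sam, 2000), (Sam, 2022), (Sam, 2024), (Tai, 1981), (Tai, 1984), (Tai, 2000), (Tai, 2022), (Tai, 2024), (Vic, 1981), (Vic, 1984), (Vic, 2000), (Vic, 2022), (Vic, 2024), (Zed, 1981), (Zed, 1984), (Zed, 2000), (Zed, 2022), (Zed, 2024)}
Selection year ≥ 1981: {(Ola, 1981), (Ola, 1984), (Ola, 2000), (Ola, 2022), (Ola, 2024), (Sam, 1981), (Sam, 1984), (Sam, 2000), (Sam, 2022), (Sam, 2024), (Tai, 1981), (Tai, 1984), (Tai, 2000), (Tai, 2022), (Tai, 2024), (Vic, 1981), (Vic, 1984), (Vic, 2000), (Vic, 2022), (Vic, 2024), (Zed, 1981), (Zed, 1984), (Zed, 2000), (Zed, 2022), (Zed, 2024)}
π[aname]: project onto (aname) (20 duplicate(s) eliminated) → {Ola, Sam, Tai, Vic, Zed}

{Ola, Sam, Tai, Vic, Zed}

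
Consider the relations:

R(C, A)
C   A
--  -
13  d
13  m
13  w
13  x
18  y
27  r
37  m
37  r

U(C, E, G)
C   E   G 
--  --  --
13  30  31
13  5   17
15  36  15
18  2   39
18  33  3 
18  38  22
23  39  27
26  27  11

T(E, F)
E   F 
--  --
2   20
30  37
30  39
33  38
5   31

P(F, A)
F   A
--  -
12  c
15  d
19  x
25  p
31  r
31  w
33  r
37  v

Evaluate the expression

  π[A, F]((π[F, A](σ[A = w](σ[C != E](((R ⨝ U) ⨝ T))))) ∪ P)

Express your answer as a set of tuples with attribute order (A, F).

Joining R and U on C yields {(13, d, 30, 31), (13, d, 5, 17), (13, m, 30, 31), (13, m, 5, 17), (13, w, 30, 31), (13, w, 5, 17), (13, x, 30, 31), (13, x, 5, 17), (18, y, 2, 39), (18, y, 33, 3), (18, y, 38, 22)}.
Joining (R ⨝ U) and T on E yields {(13, d, 30, 31, 37), (13, d, 30, 31, 39), (13, d, 5, 17, 31), (13, m, 30, 31, 37), (13, m, 30, 31, 39), (13, m, 5, 17, 31), (13, w, 30, 31, 37), (13, w, 30, 31, 39), (13, w, 5, 17, 31), (13, x, 30, 31, 37), (13, x, 30, 31, 39), (13, x, 5, 17, 31), (18, y, 2, 39, 20), (18, y, 33, 3, 38)}.
Apply σ_{C != E}; surviving tuples: {(13, d, 30, 31, 37), (13, d, 30, 31, 39), (13, d, 5, 17, 31), (13, m, 30, 31, 37), (13, m, 30, 31, 39), (13, m, 5, 17, 31), (13, w, 30, 31, 37), (13, w, 30, 31, 39), (13, w, 5, 17, 31), (13, x, 30, 31, 37), (13, x, 30, 31, 39), (13, x, 5, 17, 31), (18, y, 2, 39, 20), (18, y, 33, 3, 38)}
Apply σ_{A = w}; surviving tuples: {(13, w, 30, 31, 37), (13, w, 30, 31, 39), (13, w, 5, 17, 31)}
Keep only column(s) F, A: {(31, w), (37, w), (39, w)}
Set union of the two operands is {(12, c), (15, d), (19, x), (25, p), (31, r), (31, w), (33, r), (37, v), (37, w), (39, w)}.
Keep only column(s) A, F: {(c, 12), (d, 15), (p, 25), (r, 31), (r, 33), (v, 37), (w, 31), (w, 37), (w, 39), (x, 19)}

{(c, 12), (d, 15), (p, 25), (r, 31), (r, 33), (v, 37), (w, 31), (w, 37), (w, 39), (x, 19)}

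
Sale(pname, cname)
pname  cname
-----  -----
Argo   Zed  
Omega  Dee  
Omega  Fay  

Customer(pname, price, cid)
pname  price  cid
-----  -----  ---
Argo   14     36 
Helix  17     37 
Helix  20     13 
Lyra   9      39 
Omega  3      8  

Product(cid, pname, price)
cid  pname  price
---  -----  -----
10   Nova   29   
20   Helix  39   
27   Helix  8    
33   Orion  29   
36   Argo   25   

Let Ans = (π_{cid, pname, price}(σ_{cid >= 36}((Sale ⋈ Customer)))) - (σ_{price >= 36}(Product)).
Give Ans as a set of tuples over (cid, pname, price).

{(36, Argo, 14)}

Sale ⋈ Customer (natural join on pname): {(Argo, Zed, 14, 36), (Omega, Dee, 3, 8), (Omega, Fay, 3, 8)}
Filtering on cid >= 36 leaves {(Argo, Zed, 14, 36)}.
Keep only column(s) cid, pname, price: {(36, Argo, 14)}
Filtering on price >= 36 leaves {(20, Helix, 39)}.
Difference: {(36, Argo, 14)} with {(20, Helix, 39)} → {(36, Argo, 14)}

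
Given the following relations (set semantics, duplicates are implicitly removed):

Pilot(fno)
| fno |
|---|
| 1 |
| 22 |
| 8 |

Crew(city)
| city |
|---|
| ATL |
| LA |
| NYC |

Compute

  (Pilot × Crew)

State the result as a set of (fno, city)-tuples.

{(1, ATL), (1, LA), (1, NYC), (22, ATL), (22, LA), (22, NYC), (8, ATL), (8, LA), (8, NYC)}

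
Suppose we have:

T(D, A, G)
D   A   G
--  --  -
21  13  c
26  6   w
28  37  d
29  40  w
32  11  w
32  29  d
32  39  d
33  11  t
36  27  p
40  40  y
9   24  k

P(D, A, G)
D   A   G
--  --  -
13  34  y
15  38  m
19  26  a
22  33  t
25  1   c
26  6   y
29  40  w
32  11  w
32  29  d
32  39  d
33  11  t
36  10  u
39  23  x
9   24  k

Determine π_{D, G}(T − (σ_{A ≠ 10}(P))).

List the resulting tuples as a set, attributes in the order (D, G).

{(21, c), (26, w), (28, d), (36, p), (40, y)}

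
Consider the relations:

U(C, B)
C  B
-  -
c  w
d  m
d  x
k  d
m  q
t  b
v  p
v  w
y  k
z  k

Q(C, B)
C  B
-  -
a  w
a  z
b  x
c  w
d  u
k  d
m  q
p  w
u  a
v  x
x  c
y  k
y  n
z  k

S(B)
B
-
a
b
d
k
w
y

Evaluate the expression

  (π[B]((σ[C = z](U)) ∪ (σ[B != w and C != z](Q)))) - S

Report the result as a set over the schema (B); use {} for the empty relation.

{c, n, q, u, x, z}

Apply σ_{C = z}; surviving tuples: {(z, k)}
Apply σ_{B != w and C != z}; surviving tuples: {(a, z), (b, x), (d, u), (k, d), (m, q), (u, a), (v, x), (x, c), (y, k), (y, n)}
Set union of the two operands is {(a, z), (b, x), (d, u), (k, d), (m, q), (u, a), (v, x), (x, c), (y, k), (y, n), (z, k)}.
π[B]: project onto (B) (2 duplicate(s) eliminated) → {a, c, d, k, n, q, u, x, z}
Set difference of the two operands is {c, n, q, u, x, z}.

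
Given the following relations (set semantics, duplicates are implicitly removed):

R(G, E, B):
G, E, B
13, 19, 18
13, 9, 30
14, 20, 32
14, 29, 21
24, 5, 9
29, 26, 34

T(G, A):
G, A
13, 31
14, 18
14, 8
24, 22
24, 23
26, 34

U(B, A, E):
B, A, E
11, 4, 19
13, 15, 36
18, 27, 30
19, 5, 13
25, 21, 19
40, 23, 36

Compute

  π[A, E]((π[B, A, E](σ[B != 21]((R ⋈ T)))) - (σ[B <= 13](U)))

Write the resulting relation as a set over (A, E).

R ⋈ T (natural join on G): {(13, 19, 18, 31), (13, 9, 30, 31), (14, 20, 32, 18), (14, 20, 32, 8), (14, 29, 21, 18), (14, 29, 21, 8), (24, 5, 9, 22), (24, 5, 9, 23)}
Apply σ_{B != 21}; surviving tuples: {(13, 19, 18, 31), (13, 9, 30, 31), (14, 20, 32, 18), (14, 20, 32, 8), (24, 5, 9, 22), (24, 5, 9, 23)}
Projecting to B, A, E: {(18, 31, 19), (30, 31, 9), (32, 18, 20), (32, 8, 20), (9, 22, 5), (9, 23, 5)}
Apply σ_{B <= 13}; surviving tuples: {(11, 4, 19), (13, 15, 36)}
Difference: {(18, 31, 19), (30, 31, 9), (32, 18, 20), (32, 8, 20), (9, 22, 5), (9, 23, 5)} with {(11, 4, 19), (13, 15, 36)} → {(18, 31, 19), (30, 31, 9), (32, 18, 20), (32, 8, 20), (9, 22, 5), (9, 23, 5)}
Projecting to A, E: {(18, 20), (22, 5), (23, 5), (31, 19), (31, 9), (8, 20)}

{(18, 20), (22, 5), (23, 5), (31, 19), (31, 9), (8, 20)}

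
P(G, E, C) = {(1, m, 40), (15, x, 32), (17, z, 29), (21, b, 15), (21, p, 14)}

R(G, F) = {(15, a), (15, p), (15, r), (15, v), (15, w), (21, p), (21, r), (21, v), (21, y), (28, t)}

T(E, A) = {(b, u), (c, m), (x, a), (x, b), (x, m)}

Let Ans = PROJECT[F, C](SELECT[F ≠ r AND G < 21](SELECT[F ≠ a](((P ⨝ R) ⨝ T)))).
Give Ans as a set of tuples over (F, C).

{(p, 32), (v, 32), (w, 32)}

Joining P and R on G yields {(15, x, 32, a), (15, x, 32, p), (15, x, 32, r), (15, x, 32, v), (15, x, 32, w), (21, b, 15, p), (21, b, 15, r), (21, b, 15, v), (21, b, 15, y), (21, p, 14, p), (21, p, 14, r), (21, p, 14, v), (21, p, 14, y)}.
Joining (P ⨝ R) and T on E yields {(15, x, 32, a, a), (15, x, 32, a, b), (15, x, 32, a, m), (15, x, 32, p, a), (15, x, 32, p, b), (15, x, 32, p, m), (15, x, 32, r, a), (15, x, 32, r, b), (15, x, 32, r, m), (15, x, 32, v, a), (15, x, 32, v, b), (15, x, 32, v, m), (15, x, 32, w, a), (15, x, 32, w, b), (15, x, 32, w, m), (21, b, 15, p, u), (21, b, 15, r, u), (21, b, 15, v, u), (21, b, 15, y, u)}.
Filtering on F ≠ a leaves {(15, x, 32, p, a), (15, x, 32, p, b), (15, x, 32, p, m), (15, x, 32, r, a), (15, x, 32, r, b), (15, x, 32, r, m), (15, x, 32, v, a), (15, x, 32, v, b), (15, x, 32, v, m), (15, x, 32, w, a), (15, x, 32, w, b), (15, x, 32, w, m), (21, b, 15, p, u), (21, b, 15, r, u), (21, b, 15, v, u), (21, b, 15, y, u)}.
Filtering on F ≠ r AND G < 21 leaves {(15, x, 32, p, a), (15, x, 32, p, b), (15, x, 32, p, m), (15, x, 32, v, a), (15, x, 32, v, b), (15, x, 32, v, m), (15, x, 32, w, a), (15, x, 32, w, b), (15, x, 32, w, m)}.
Projecting to F, C (6 duplicate(s) eliminated): {(p, 32), (v, 32), (w, 32)}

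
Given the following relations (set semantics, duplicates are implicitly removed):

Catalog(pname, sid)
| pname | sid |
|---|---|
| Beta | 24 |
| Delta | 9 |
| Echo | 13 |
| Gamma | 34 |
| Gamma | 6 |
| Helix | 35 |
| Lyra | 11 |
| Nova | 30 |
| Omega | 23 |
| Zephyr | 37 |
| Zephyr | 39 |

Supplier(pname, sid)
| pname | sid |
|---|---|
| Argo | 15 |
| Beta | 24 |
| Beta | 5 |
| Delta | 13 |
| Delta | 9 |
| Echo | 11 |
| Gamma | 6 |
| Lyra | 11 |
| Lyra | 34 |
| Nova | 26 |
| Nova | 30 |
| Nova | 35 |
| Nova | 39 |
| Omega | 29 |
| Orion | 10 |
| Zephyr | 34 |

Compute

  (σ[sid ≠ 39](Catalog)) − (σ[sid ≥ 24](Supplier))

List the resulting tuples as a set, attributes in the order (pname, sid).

{(Delta, 9), (Echo, 13), (Gamma, 34), (Gamma, 6), (Helix, 35), (Lyra, 11), (Omega, 23), (Zephyr, 37)}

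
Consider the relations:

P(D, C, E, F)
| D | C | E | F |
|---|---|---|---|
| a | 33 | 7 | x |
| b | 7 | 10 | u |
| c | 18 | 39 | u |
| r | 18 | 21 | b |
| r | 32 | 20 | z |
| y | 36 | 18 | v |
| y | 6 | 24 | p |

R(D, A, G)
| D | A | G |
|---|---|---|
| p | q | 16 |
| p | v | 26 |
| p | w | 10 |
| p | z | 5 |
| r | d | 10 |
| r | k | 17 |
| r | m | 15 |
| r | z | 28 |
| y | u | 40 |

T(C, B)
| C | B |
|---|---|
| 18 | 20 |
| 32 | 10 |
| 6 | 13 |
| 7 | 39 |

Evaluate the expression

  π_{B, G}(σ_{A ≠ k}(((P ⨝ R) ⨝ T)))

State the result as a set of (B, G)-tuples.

{(10, 10), (10, 15), (10, 28), (13, 40), (20, 10), (20, 15), (20, 28)}

P ⋈ R (natural join on D): {(r, 18, 21, b, d, 10), (r, 18, 21, b, k, 17), (r, 18, 21, b, m, 15), (r, 18, 21, b, z, 28), (r, 32, 20, z, d, 10), (r, 32, 20, z, k, 17), (r, 32, 20, z, m, 15), (r, 32, 20, z, z, 28), (y, 36, 18, v, u, 40), (y, 6, 24, p, u, 40)}
(P ⨝ R) ⋈ T (natural join on C): {(r, 18, 21, b, d, 10, 20), (r, 18, 21, b, k, 17, 20), (r, 18, 21, b, m, 15, 20), (r, 18, 21, b, z, 28, 20), (r, 32, 20, z, d, 10, 10), (r, 32, 20, z, k, 17, 10), (r, 32, 20, z, m, 15, 10), (r, 32, 20, z, z, 28, 10), (y, 6, 24, p, u, 40, 13)}
Filtering on A ≠ k leaves {(r, 18, 21, b, d, 10, 20), (r, 18, 21, b, m, 15, 20), (r, 18, 21, b, z, 28, 20), (r, 32, 20, z, d, 10, 10), (r, 32, 20, z, m, 15, 10), (r, 32, 20, z, z, 28, 10), (y, 6, 24, p, u, 40, 13)}.
π_{B, G} gives {(10, 10), (10, 15), (10, 28), (13, 40), (20, 10), (20, 15), (20, 28)}.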